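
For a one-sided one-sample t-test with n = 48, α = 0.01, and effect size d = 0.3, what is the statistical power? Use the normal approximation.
Power ≈ 0.40

Power calculation (one-sample t-test, normal approximation):
z_β = d · √n - z_α
z_β = 0.3 · √48 - 2.326
z_β = 0.3 · 6.928 - 2.326
z_β = -0.248

Power = Φ(z_β) = Φ(-0.248) ≈ 0.402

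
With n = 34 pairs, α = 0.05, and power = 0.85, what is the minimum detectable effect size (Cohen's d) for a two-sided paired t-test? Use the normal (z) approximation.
d ≈ 0.51

Minimum detectable effect (paired t-test, normal approximation):
d = (z_{α/2} + z_β) / √n
d = (1.960 + 1.036) / √34
d = 2.996 / 5.831
d ≈ 0.51

By Cohen's convention (0.2 small / 0.5 medium / 0.8 large): medium effect.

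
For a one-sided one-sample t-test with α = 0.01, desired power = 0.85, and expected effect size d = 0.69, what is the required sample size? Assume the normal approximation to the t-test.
n = 24

Sample size formula (one-sample t-test, normal approximation):
n = ((z_α + z_β) / d)²

z_α = 2.326 (for α = 0.01, one-sided)
z_β = 1.036 (for power = 0.85)
d = 0.69

n = ((2.326 + 1.036) / 0.69)²
n = (4.872)²
n ≈ 23.74
Round up to the next whole number: n = 24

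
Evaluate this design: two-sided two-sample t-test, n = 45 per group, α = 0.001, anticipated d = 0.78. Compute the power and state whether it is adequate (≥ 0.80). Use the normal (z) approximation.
Power ≈ 0.66; the study is underpowered (power < 0.80)

Power calculation (two-sample t-test, normal approximation):
z_β = d · √(n/2) - z_{α/2}
z_β = 0.78 · √(45/2) - 3.291
z_β = 0.78 · 4.743 - 3.291
z_β = 0.409

Power = Φ(z_β) = Φ(0.409) ≈ 0.659

Effect size d = 0.78 is medium by Cohen's convention (0.2/0.5/0.8).

Threshold: power ≥ 0.80 is conventionally adequate.
Power ≈ 0.66 → the study is underpowered (power < 0.80).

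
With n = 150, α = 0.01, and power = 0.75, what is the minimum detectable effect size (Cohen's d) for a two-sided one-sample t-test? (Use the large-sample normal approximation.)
d ≈ 0.27

Minimum detectable effect (one-sample t-test, normal approximation):
d = (z_{α/2} + z_β) / √n
d = (2.576 + 0.674) / √150
d = 3.250 / 12.247
d ≈ 0.27

By Cohen's convention (0.2 small / 0.5 medium / 0.8 large): small effect.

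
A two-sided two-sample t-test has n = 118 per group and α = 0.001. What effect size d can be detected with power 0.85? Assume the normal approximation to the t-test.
d ≈ 0.56

Minimum detectable effect (two-sample t-test, normal approximation):
d = (z_{α/2} + z_β) / √(n/2)
d = (3.291 + 1.036) / √(118/2)
d = 4.327 / 7.681
d ≈ 0.56

By Cohen's convention (0.2 small / 0.5 medium / 0.8 large): medium effect.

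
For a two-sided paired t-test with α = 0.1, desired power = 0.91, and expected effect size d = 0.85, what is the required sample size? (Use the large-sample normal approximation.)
n = 13 pairs

Sample size formula (paired t-test, normal approximation):
n = ((z_{α/2} + z_β) / d)²

z_{α/2} = 1.645 (for α = 0.1, two-sided)
z_β = 1.341 (for power = 0.91)
d = 0.85

n = ((1.645 + 1.341) / 0.85)²
n = (3.513)²
n ≈ 12.34
Round up to the next whole number: n = 13 pairs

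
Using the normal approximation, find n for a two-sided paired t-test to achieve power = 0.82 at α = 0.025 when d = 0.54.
n = 35 pairs

Sample size formula (paired t-test, normal approximation):
n = ((z_{α/2} + z_β) / d)²

z_{α/2} = 2.241 (for α = 0.025, two-sided)
z_β = 0.915 (for power = 0.82)
d = 0.54

n = ((2.241 + 0.915) / 0.54)²
n = (5.844)²
n ≈ 34.15
Round up to the next whole number: n = 35 pairs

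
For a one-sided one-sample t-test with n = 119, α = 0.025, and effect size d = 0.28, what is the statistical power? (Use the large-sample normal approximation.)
Power ≈ 0.86

Power calculation (one-sample t-test, normal approximation):
z_β = d · √n - z_α
z_β = 0.28 · √119 - 1.960
z_β = 0.28 · 10.909 - 1.960
z_β = 1.094

Power = Φ(z_β) = Φ(1.094) ≈ 0.863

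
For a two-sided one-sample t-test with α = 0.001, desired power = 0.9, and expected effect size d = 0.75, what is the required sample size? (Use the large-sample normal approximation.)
n = 38

Sample size formula (one-sample t-test, normal approximation):
n = ((z_{α/2} + z_β) / d)²

z_{α/2} = 3.291 (for α = 0.001, two-sided)
z_β = 1.282 (for power = 0.9)
d = 0.75

n = ((3.291 + 1.282) / 0.75)²
n = (6.097)²
n ≈ 37.17
Round up to the next whole number: n = 38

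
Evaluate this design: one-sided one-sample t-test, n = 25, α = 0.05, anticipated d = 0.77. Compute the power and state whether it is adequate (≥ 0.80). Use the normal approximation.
Power ≈ 0.99; the study is adequately powered (power ≥ 0.80)

Power calculation (one-sample t-test, normal approximation):
z_β = d · √n - z_α
z_β = 0.77 · √25 - 1.645
z_β = 0.77 · 5.000 - 1.645
z_β = 2.205

Power = Φ(z_β) = Φ(2.205) ≈ 0.986

Effect size d = 0.77 is medium by Cohen's convention (0.2/0.5/0.8).

Threshold: power ≥ 0.80 is conventionally adequate.
Power ≈ 0.99 → the study is adequately powered (power ≥ 0.80).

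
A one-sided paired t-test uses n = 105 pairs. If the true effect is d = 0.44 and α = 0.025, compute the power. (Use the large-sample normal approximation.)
Power ≈ 0.99

Power calculation (paired t-test, normal approximation):
z_β = d · √n - z_α
z_β = 0.44 · √105 - 1.960
z_β = 0.44 · 10.247 - 1.960
z_β = 2.549

Power = Φ(z_β) = Φ(2.549) ≈ 0.995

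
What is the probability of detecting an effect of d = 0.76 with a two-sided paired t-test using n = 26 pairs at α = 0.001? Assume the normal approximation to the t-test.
Power ≈ 0.72

Power calculation (paired t-test, normal approximation):
z_β = d · √n - z_{α/2}
z_β = 0.76 · √26 - 3.291
z_β = 0.76 · 5.099 - 3.291
z_β = 0.585

Power = Φ(z_β) = Φ(0.585) ≈ 0.721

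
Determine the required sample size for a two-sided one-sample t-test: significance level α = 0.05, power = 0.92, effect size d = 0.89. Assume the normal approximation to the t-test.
n = 15

Sample size formula (one-sample t-test, normal approximation):
n = ((z_{α/2} + z_β) / d)²

z_{α/2} = 1.960 (for α = 0.05, two-sided)
z_β = 1.405 (for power = 0.92)
d = 0.89

n = ((1.960 + 1.405) / 0.89)²
n = (3.781)²
n ≈ 14.30
Round up to the next whole number: n = 15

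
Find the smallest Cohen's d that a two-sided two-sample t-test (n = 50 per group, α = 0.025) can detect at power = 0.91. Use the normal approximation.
d ≈ 0.72

Minimum detectable effect (two-sample t-test, normal approximation):
d = (z_{α/2} + z_β) / √(n/2)
d = (2.241 + 1.341) / √(50/2)
d = 3.582 / 5.000
d ≈ 0.72

By Cohen's convention (0.2 small / 0.5 medium / 0.8 large): medium effect.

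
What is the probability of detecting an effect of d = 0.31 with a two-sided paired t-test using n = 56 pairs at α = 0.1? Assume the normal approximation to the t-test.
Power ≈ 0.75

Power calculation (paired t-test, normal approximation):
z_β = d · √n - z_{α/2}
z_β = 0.31 · √56 - 1.645
z_β = 0.31 · 7.483 - 1.645
z_β = 0.675

Power = Φ(z_β) = Φ(0.675) ≈ 0.750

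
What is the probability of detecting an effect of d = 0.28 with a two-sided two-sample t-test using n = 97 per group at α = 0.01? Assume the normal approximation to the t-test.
Power ≈ 0.27

Power calculation (two-sample t-test, normal approximation):
z_β = d · √(n/2) - z_{α/2}
z_β = 0.28 · √(97/2) - 2.576
z_β = 0.28 · 6.964 - 2.576
z_β = -0.626

Power = Φ(z_β) = Φ(-0.626) ≈ 0.266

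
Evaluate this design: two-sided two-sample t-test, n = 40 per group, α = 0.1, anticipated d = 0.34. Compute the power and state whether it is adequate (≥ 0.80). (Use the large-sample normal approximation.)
Power ≈ 0.45; the study is underpowered (power < 0.80)

Power calculation (two-sample t-test, normal approximation):
z_β = d · √(n/2) - z_{α/2}
z_β = 0.34 · √(40/2) - 1.645
z_β = 0.34 · 4.472 - 1.645
z_β = -0.124

Power = Φ(z_β) = Φ(-0.124) ≈ 0.451

Effect size d = 0.34 is small by Cohen's convention (0.2/0.5/0.8).

Threshold: power ≥ 0.80 is conventionally adequate.
Power ≈ 0.45 → the study is underpowered (power < 0.80).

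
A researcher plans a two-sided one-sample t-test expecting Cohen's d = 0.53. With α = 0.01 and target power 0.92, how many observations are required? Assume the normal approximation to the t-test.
n = 57

Sample size formula (one-sample t-test, normal approximation):
n = ((z_{α/2} + z_β) / d)²

z_{α/2} = 2.576 (for α = 0.01, two-sided)
z_β = 1.405 (for power = 0.92)
d = 0.53

n = ((2.576 + 1.405) / 0.53)²
n = (7.511)²
n ≈ 56.42
Round up to the next whole number: n = 57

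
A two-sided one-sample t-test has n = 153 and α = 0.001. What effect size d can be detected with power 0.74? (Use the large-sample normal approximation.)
d ≈ 0.32

Minimum detectable effect (one-sample t-test, normal approximation):
d = (z_{α/2} + z_β) / √n
d = (3.291 + 0.643) / √153
d = 3.934 / 12.369
d ≈ 0.32

By Cohen's convention (0.2 small / 0.5 medium / 0.8 large): small effect.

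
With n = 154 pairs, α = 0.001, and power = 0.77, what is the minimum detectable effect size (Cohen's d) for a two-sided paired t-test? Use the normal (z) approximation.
d ≈ 0.32

Minimum detectable effect (paired t-test, normal approximation):
d = (z_{α/2} + z_β) / √n
d = (3.291 + 0.739) / √154
d = 4.029 / 12.410
d ≈ 0.32

By Cohen's convention (0.2 small / 0.5 medium / 0.8 large): small effect.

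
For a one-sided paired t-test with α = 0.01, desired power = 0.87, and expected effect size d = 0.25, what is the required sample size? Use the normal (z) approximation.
n = 191 pairs

Sample size formula (paired t-test, normal approximation):
n = ((z_α + z_β) / d)²

z_α = 2.326 (for α = 0.01, one-sided)
z_β = 1.126 (for power = 0.87)
d = 0.25

n = ((2.326 + 1.126) / 0.25)²
n = (13.808)²
n ≈ 190.66
Round up to the next whole number: n = 191 pairs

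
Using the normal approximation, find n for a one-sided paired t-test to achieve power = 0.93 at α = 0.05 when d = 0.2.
n = 244 pairs

Sample size formula (paired t-test, normal approximation):
n = ((z_α + z_β) / d)²

z_α = 1.645 (for α = 0.05, one-sided)
z_β = 1.476 (for power = 0.93)
d = 0.2

n = ((1.645 + 1.476) / 0.2)²
n = (15.605)²
n ≈ 243.52
Round up to the next whole number: n = 244 pairs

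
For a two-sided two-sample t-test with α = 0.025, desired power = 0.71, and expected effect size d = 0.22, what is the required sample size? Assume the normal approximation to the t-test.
n = 323 per group

Sample size formula (two-sample t-test, normal approximation):
n = 2 · ((z_{α/2} + z_β) / d)²

z_{α/2} = 2.241 (for α = 0.025, two-sided)
z_β = 0.553 (for power = 0.71)
d = 0.22

n = 2 · ((2.241 + 0.553) / 0.22)²
n = 2 · (12.700)²
n ≈ 322.58
Round up to the next whole number: n = 323 per group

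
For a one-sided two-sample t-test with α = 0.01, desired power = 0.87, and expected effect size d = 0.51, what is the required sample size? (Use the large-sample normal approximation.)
n = 92 per group

Sample size formula (two-sample t-test, normal approximation):
n = 2 · ((z_α + z_β) / d)²

z_α = 2.326 (for α = 0.01, one-sided)
z_β = 1.126 (for power = 0.87)
d = 0.51

n = 2 · ((2.326 + 1.126) / 0.51)²
n = 2 · (6.769)²
n ≈ 91.64
Round up to the next whole number: n = 92 per group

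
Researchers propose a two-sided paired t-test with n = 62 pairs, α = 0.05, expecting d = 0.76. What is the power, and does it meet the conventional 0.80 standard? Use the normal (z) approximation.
Power ≈ 1.00; the study is adequately powered (power ≥ 0.80)

Power calculation (paired t-test, normal approximation):
z_β = d · √n - z_{α/2}
z_β = 0.76 · √62 - 1.960
z_β = 0.76 · 7.874 - 1.960
z_β = 4.024

Power = Φ(z_β) = Φ(4.024) ≈ 1.000

Effect size d = 0.76 is medium by Cohen's convention (0.2/0.5/0.8).

Threshold: power ≥ 0.80 is conventionally adequate.
Power ≈ 1.00 → the study is adequately powered (power ≥ 0.80).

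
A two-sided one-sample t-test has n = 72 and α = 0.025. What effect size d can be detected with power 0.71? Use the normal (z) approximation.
d ≈ 0.33

Minimum detectable effect (one-sample t-test, normal approximation):
d = (z_{α/2} + z_β) / √n
d = (2.241 + 0.553) / √72
d = 2.795 / 8.485
d ≈ 0.33

By Cohen's convention (0.2 small / 0.5 medium / 0.8 large): small effect.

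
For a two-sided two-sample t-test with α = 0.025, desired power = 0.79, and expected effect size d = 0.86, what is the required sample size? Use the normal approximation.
n = 26 per group

Sample size formula (two-sample t-test, normal approximation):
n = 2 · ((z_{α/2} + z_β) / d)²

z_{α/2} = 2.241 (for α = 0.025, two-sided)
z_β = 0.806 (for power = 0.79)
d = 0.86

n = 2 · ((2.241 + 0.806) / 0.86)²
n = 2 · (3.543)²
n ≈ 25.11
Round up to the next whole number: n = 26 per group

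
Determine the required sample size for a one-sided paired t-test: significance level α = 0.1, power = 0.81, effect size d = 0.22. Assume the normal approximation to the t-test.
n = 97 pairs

Sample size formula (paired t-test, normal approximation):
n = ((z_α + z_β) / d)²

z_α = 1.282 (for α = 0.1, one-sided)
z_β = 0.878 (for power = 0.81)
d = 0.22

n = ((1.282 + 0.878) / 0.22)²
n = (9.818)²
n ≈ 96.39
Round up to the next whole number: n = 97 pairs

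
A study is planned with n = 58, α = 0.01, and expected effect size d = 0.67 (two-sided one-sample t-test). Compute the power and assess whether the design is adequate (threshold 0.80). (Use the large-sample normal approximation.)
Power ≈ 0.99; the study is adequately powered (power ≥ 0.80)

Power calculation (one-sample t-test, normal approximation):
z_β = d · √n - z_{α/2}
z_β = 0.67 · √58 - 2.576
z_β = 0.67 · 7.616 - 2.576
z_β = 2.527

Power = Φ(z_β) = Φ(2.527) ≈ 0.994

Effect size d = 0.67 is medium by Cohen's convention (0.2/0.5/0.8).

Threshold: power ≥ 0.80 is conventionally adequate.
Power ≈ 0.99 → the study is adequately powered (power ≥ 0.80).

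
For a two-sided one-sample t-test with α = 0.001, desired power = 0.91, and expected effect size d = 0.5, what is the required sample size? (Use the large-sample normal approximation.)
n = 86

Sample size formula (one-sample t-test, normal approximation):
n = ((z_{α/2} + z_β) / d)²

z_{α/2} = 3.291 (for α = 0.001, two-sided)
z_β = 1.341 (for power = 0.91)
d = 0.5

n = ((3.291 + 1.341) / 0.5)²
n = (9.264)²
n ≈ 85.82
Round up to the next whole number: n = 86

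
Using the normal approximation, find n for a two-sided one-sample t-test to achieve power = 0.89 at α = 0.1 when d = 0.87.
n = 11

Sample size formula (one-sample t-test, normal approximation):
n = ((z_{α/2} + z_β) / d)²

z_{α/2} = 1.645 (for α = 0.1, two-sided)
z_β = 1.227 (for power = 0.89)
d = 0.87

n = ((1.645 + 1.227) / 0.87)²
n = (3.301)²
n ≈ 10.90
Round up to the next whole number: n = 11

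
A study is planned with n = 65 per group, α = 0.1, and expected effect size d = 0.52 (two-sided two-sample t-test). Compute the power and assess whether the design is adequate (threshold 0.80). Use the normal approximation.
Power ≈ 0.91; the study is adequately powered (power ≥ 0.80)

Power calculation (two-sample t-test, normal approximation):
z_β = d · √(n/2) - z_{α/2}
z_β = 0.52 · √(65/2) - 1.645
z_β = 0.52 · 5.701 - 1.645
z_β = 1.320

Power = Φ(z_β) = Φ(1.320) ≈ 0.907

Effect size d = 0.52 is medium by Cohen's convention (0.2/0.5/0.8).

Threshold: power ≥ 0.80 is conventionally adequate.
Power ≈ 0.91 → the study is adequately powered (power ≥ 0.80).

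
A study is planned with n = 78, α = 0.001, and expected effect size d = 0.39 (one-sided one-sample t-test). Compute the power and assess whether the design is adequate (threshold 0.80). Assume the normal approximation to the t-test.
Power ≈ 0.64; the study is underpowered (power < 0.80)

Power calculation (one-sample t-test, normal approximation):
z_β = d · √n - z_α
z_β = 0.39 · √78 - 3.090
z_β = 0.39 · 8.832 - 3.090
z_β = 0.354

Power = Φ(z_β) = Φ(0.354) ≈ 0.638

Effect size d = 0.39 is small by Cohen's convention (0.2/0.5/0.8).

Threshold: power ≥ 0.80 is conventionally adequate.
Power ≈ 0.64 → the study is underpowered (power < 0.80).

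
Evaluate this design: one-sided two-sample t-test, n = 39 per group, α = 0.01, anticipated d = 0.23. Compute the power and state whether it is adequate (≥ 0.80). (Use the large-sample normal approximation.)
Power ≈ 0.09; the study is underpowered (power < 0.80)

Power calculation (two-sample t-test, normal approximation):
z_β = d · √(n/2) - z_α
z_β = 0.23 · √(39/2) - 2.326
z_β = 0.23 · 4.416 - 2.326
z_β = -1.311

Power = Φ(z_β) = Φ(-1.311) ≈ 0.095

Effect size d = 0.23 is small by Cohen's convention (0.2/0.5/0.8).

Threshold: power ≥ 0.80 is conventionally adequate.
Power ≈ 0.09 → the study is underpowered (power < 0.80).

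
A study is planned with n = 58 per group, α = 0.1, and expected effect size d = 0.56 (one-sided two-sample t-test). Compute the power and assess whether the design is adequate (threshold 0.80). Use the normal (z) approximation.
Power ≈ 0.96; the study is adequately powered (power ≥ 0.80)

Power calculation (two-sample t-test, normal approximation):
z_β = d · √(n/2) - z_α
z_β = 0.56 · √(58/2) - 1.282
z_β = 0.56 · 5.385 - 1.282
z_β = 1.734

Power = Φ(z_β) = Φ(1.734) ≈ 0.959

Effect size d = 0.56 is medium by Cohen's convention (0.2/0.5/0.8).

Threshold: power ≥ 0.80 is conventionally adequate.
Power ≈ 0.96 → the study is adequately powered (power ≥ 0.80).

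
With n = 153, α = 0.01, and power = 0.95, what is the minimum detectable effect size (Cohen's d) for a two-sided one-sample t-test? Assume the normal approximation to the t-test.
d ≈ 0.34

Minimum detectable effect (one-sample t-test, normal approximation):
d = (z_{α/2} + z_β) / √n
d = (2.576 + 1.645) / √153
d = 4.221 / 12.369
d ≈ 0.34

By Cohen's convention (0.2 small / 0.5 medium / 0.8 large): small effect.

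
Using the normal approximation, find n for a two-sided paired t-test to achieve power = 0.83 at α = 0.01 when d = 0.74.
n = 23 pairs

Sample size formula (paired t-test, normal approximation):
n = ((z_{α/2} + z_β) / d)²

z_{α/2} = 2.576 (for α = 0.01, two-sided)
z_β = 0.954 (for power = 0.83)
d = 0.74

n = ((2.576 + 0.954) / 0.74)²
n = (4.770)²
n ≈ 22.75
Round up to the next whole number: n = 23 pairs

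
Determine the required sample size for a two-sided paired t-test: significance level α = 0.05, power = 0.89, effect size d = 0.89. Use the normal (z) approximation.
n = 13 pairs

Sample size formula (paired t-test, normal approximation):
n = ((z_{α/2} + z_β) / d)²

z_{α/2} = 1.960 (for α = 0.05, two-sided)
z_β = 1.227 (for power = 0.89)
d = 0.89

n = ((1.960 + 1.227) / 0.89)²
n = (3.581)²
n ≈ 12.82
Round up to the next whole number: n = 13 pairs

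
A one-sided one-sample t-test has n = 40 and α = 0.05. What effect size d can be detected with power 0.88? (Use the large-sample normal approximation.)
d ≈ 0.45

Minimum detectable effect (one-sample t-test, normal approximation):
d = (z_α + z_β) / √n
d = (1.645 + 1.175) / √40
d = 2.820 / 6.325
d ≈ 0.45

By Cohen's convention (0.2 small / 0.5 medium / 0.8 large): small effect.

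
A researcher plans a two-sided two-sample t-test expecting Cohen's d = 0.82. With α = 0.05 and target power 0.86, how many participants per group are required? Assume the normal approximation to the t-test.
n = 28 per group

Sample size formula (two-sample t-test, normal approximation):
n = 2 · ((z_{α/2} + z_β) / d)²

z_{α/2} = 1.960 (for α = 0.05, two-sided)
z_β = 1.080 (for power = 0.86)
d = 0.82

n = 2 · ((1.960 + 1.080) / 0.82)²
n = 2 · (3.707)²
n ≈ 27.48
Round up to the next whole number: n = 28 per group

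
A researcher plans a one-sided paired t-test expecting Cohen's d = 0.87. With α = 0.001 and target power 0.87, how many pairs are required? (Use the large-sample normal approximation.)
n = 24 pairs

Sample size formula (paired t-test, normal approximation):
n = ((z_α + z_β) / d)²

z_α = 3.090 (for α = 0.001, one-sided)
z_β = 1.126 (for power = 0.87)
d = 0.87

n = ((3.090 + 1.126) / 0.87)²
n = (4.846)²
n ≈ 23.48
Round up to the next whole number: n = 24 pairs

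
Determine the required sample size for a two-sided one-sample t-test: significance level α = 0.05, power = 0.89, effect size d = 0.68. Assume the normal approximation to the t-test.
n = 22

Sample size formula (one-sample t-test, normal approximation):
n = ((z_{α/2} + z_β) / d)²

z_{α/2} = 1.960 (for α = 0.05, two-sided)
z_β = 1.227 (for power = 0.89)
d = 0.68

n = ((1.960 + 1.227) / 0.68)²
n = (4.687)²
n ≈ 21.97
Round up to the next whole number: n = 22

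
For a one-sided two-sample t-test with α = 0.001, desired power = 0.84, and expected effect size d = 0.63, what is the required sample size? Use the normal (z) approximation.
n = 85 per group

Sample size formula (two-sample t-test, normal approximation):
n = 2 · ((z_α + z_β) / d)²

z_α = 3.090 (for α = 0.001, one-sided)
z_β = 0.994 (for power = 0.84)
d = 0.63

n = 2 · ((3.090 + 0.994) / 0.63)²
n = 2 · (6.483)²
n ≈ 84.06
Round up to the next whole number: n = 85 per group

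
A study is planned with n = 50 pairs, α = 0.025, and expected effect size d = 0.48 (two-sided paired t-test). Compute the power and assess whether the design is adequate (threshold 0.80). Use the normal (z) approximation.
Power ≈ 0.88; the study is adequately powered (power ≥ 0.80)

Power calculation (paired t-test, normal approximation):
z_β = d · √n - z_{α/2}
z_β = 0.48 · √50 - 2.241
z_β = 0.48 · 7.071 - 2.241
z_β = 1.153

Power = Φ(z_β) = Φ(1.153) ≈ 0.875

Effect size d = 0.48 is small by Cohen's convention (0.2/0.5/0.8).

Threshold: power ≥ 0.80 is conventionally adequate.
Power ≈ 0.88 → the study is adequately powered (power ≥ 0.80).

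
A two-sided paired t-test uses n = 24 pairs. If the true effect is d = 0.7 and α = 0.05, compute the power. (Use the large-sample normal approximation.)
Power ≈ 0.93

Power calculation (paired t-test, normal approximation):
z_β = d · √n - z_{α/2}
z_β = 0.7 · √24 - 1.960
z_β = 0.7 · 4.899 - 1.960
z_β = 1.469

Power = Φ(z_β) = Φ(1.469) ≈ 0.929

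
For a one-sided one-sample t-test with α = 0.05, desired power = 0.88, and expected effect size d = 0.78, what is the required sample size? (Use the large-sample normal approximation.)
n = 14

Sample size formula (one-sample t-test, normal approximation):
n = ((z_α + z_β) / d)²

z_α = 1.645 (for α = 0.05, one-sided)
z_β = 1.175 (for power = 0.88)
d = 0.78

n = ((1.645 + 1.175) / 0.78)²
n = (3.615)²
n ≈ 13.07
Round up to the next whole number: n = 14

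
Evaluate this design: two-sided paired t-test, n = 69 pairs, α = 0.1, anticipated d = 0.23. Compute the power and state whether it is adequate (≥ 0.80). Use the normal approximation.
Power ≈ 0.60; the study is underpowered (power < 0.80)

Power calculation (paired t-test, normal approximation):
z_β = d · √n - z_{α/2}
z_β = 0.23 · √69 - 1.645
z_β = 0.23 · 8.307 - 1.645
z_β = 0.266

Power = Φ(z_β) = Φ(0.266) ≈ 0.605

Effect size d = 0.23 is small by Cohen's convention (0.2/0.5/0.8).

Threshold: power ≥ 0.80 is conventionally adequate.
Power ≈ 0.60 → the study is underpowered (power < 0.80).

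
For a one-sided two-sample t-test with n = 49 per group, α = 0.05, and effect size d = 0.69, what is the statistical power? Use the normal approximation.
Power ≈ 0.96

Power calculation (two-sample t-test, normal approximation):
z_β = d · √(n/2) - z_α
z_β = 0.69 · √(49/2) - 1.645
z_β = 0.69 · 4.950 - 1.645
z_β = 1.770

Power = Φ(z_β) = Φ(1.770) ≈ 0.962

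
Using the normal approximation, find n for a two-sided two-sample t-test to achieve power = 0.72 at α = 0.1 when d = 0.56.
n = 32 per group

Sample size formula (two-sample t-test, normal approximation):
n = 2 · ((z_{α/2} + z_β) / d)²

z_{α/2} = 1.645 (for α = 0.1, two-sided)
z_β = 0.583 (for power = 0.72)
d = 0.56

n = 2 · ((1.645 + 0.583) / 0.56)²
n = 2 · (3.979)²
n ≈ 31.66
Round up to the next whole number: n = 32 per group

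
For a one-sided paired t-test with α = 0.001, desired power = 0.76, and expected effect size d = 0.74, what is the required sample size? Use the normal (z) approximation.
n = 27 pairs

Sample size formula (paired t-test, normal approximation):
n = ((z_α + z_β) / d)²

z_α = 3.090 (for α = 0.001, one-sided)
z_β = 0.706 (for power = 0.76)
d = 0.74

n = ((3.090 + 0.706) / 0.74)²
n = (5.130)²
n ≈ 26.32
Round up to the next whole number: n = 27 pairs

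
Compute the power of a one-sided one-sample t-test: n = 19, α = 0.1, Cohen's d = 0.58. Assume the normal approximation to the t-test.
Power ≈ 0.89

Power calculation (one-sample t-test, normal approximation):
z_β = d · √n - z_α
z_β = 0.58 · √19 - 1.282
z_β = 0.58 · 4.359 - 1.282
z_β = 1.247

Power = Φ(z_β) = Φ(1.247) ≈ 0.894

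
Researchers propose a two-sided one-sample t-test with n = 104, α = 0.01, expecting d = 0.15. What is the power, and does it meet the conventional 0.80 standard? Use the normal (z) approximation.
Power ≈ 0.15; the study is underpowered (power < 0.80)

Power calculation (one-sample t-test, normal approximation):
z_β = d · √n - z_{α/2}
z_β = 0.15 · √104 - 2.576
z_β = 0.15 · 10.198 - 2.576
z_β = -1.046

Power = Φ(z_β) = Φ(-1.046) ≈ 0.148

Effect size d = 0.15 is very small by Cohen's convention (0.2/0.5/0.8).

Threshold: power ≥ 0.80 is conventionally adequate.
Power ≈ 0.15 → the study is underpowered (power < 0.80).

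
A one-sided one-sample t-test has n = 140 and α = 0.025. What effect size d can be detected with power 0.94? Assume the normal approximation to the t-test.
d ≈ 0.30

Minimum detectable effect (one-sample t-test, normal approximation):
d = (z_α + z_β) / √n
d = (1.960 + 1.555) / √140
d = 3.515 / 11.832
d ≈ 0.30

By Cohen's convention (0.2 small / 0.5 medium / 0.8 large): small effect.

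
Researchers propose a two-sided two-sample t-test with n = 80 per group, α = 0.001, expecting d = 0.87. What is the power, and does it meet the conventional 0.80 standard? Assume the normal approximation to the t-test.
Power ≈ 0.99; the study is adequately powered (power ≥ 0.80)

Power calculation (two-sample t-test, normal approximation):
z_β = d · √(n/2) - z_{α/2}
z_β = 0.87 · √(80/2) - 3.291
z_β = 0.87 · 6.325 - 3.291
z_β = 2.212

Power = Φ(z_β) = Φ(2.212) ≈ 0.987

Effect size d = 0.87 is large by Cohen's convention (0.2/0.5/0.8).

Threshold: power ≥ 0.80 is conventionally adequate.
Power ≈ 0.99 → the study is adequately powered (power ≥ 0.80).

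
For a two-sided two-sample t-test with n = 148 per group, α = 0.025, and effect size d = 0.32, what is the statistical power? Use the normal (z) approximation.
Power ≈ 0.70

Power calculation (two-sample t-test, normal approximation):
z_β = d · √(n/2) - z_{α/2}
z_β = 0.32 · √(148/2) - 2.241
z_β = 0.32 · 8.602 - 2.241
z_β = 0.511

Power = Φ(z_β) = Φ(0.511) ≈ 0.695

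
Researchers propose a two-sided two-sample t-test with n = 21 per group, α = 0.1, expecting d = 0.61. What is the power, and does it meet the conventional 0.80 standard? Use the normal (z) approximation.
Power ≈ 0.63; the study is underpowered (power < 0.80)

Power calculation (two-sample t-test, normal approximation):
z_β = d · √(n/2) - z_{α/2}
z_β = 0.61 · √(21/2) - 1.645
z_β = 0.61 · 3.240 - 1.645
z_β = 0.332

Power = Φ(z_β) = Φ(0.332) ≈ 0.630

Effect size d = 0.61 is medium by Cohen's convention (0.2/0.5/0.8).

Threshold: power ≥ 0.80 is conventionally adequate.
Power ≈ 0.63 → the study is underpowered (power < 0.80).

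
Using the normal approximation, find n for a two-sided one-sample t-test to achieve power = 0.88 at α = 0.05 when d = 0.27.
n = 135

Sample size formula (one-sample t-test, normal approximation):
n = ((z_{α/2} + z_β) / d)²

z_{α/2} = 1.960 (for α = 0.05, two-sided)
z_β = 1.175 (for power = 0.88)
d = 0.27

n = ((1.960 + 1.175) / 0.27)²
n = (11.611)²
n ≈ 134.82
Round up to the next whole number: n = 135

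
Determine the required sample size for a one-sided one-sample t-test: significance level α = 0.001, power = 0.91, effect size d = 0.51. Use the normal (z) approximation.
n = 76

Sample size formula (one-sample t-test, normal approximation):
n = ((z_α + z_β) / d)²

z_α = 3.090 (for α = 0.001, one-sided)
z_β = 1.341 (for power = 0.91)
d = 0.51

n = ((3.090 + 1.341) / 0.51)²
n = (8.688)²
n ≈ 75.48
Round up to the next whole number: n = 76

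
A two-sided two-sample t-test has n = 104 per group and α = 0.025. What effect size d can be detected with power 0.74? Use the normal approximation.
d ≈ 0.40

Minimum detectable effect (two-sample t-test, normal approximation):
d = (z_{α/2} + z_β) / √(n/2)
d = (2.241 + 0.643) / √(104/2)
d = 2.885 / 7.211
d ≈ 0.40

By Cohen's convention (0.2 small / 0.5 medium / 0.8 large): small effect.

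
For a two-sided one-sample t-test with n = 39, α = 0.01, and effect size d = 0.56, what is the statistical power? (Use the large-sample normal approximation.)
Power ≈ 0.82

Power calculation (one-sample t-test, normal approximation):
z_β = d · √n - z_{α/2}
z_β = 0.56 · √39 - 2.576
z_β = 0.56 · 6.245 - 2.576
z_β = 0.921

Power = Φ(z_β) = Φ(0.921) ≈ 0.822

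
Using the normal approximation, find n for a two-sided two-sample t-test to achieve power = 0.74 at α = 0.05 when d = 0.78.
n = 23 per group

Sample size formula (two-sample t-test, normal approximation):
n = 2 · ((z_{α/2} + z_β) / d)²

z_{α/2} = 1.960 (for α = 0.05, two-sided)
z_β = 0.643 (for power = 0.74)
d = 0.78

n = 2 · ((1.960 + 0.643) / 0.78)²
n = 2 · (3.337)²
n ≈ 22.27
Round up to the next whole number: n = 23 per group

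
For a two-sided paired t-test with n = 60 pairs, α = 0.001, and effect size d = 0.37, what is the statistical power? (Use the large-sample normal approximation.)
Power ≈ 0.34

Power calculation (paired t-test, normal approximation):
z_β = d · √n - z_{α/2}
z_β = 0.37 · √60 - 3.291
z_β = 0.37 · 7.746 - 3.291
z_β = -0.425

Power = Φ(z_β) = Φ(-0.425) ≈ 0.336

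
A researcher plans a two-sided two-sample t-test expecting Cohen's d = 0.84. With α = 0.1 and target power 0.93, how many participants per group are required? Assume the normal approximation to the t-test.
n = 28 per group

Sample size formula (two-sample t-test, normal approximation):
n = 2 · ((z_{α/2} + z_β) / d)²

z_{α/2} = 1.645 (for α = 0.1, two-sided)
z_β = 1.476 (for power = 0.93)
d = 0.84

n = 2 · ((1.645 + 1.476) / 0.84)²
n = 2 · (3.715)²
n ≈ 27.60
Round up to the next whole number: n = 28 per group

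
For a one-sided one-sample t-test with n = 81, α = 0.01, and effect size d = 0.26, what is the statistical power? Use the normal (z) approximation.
Power ≈ 0.51

Power calculation (one-sample t-test, normal approximation):
z_β = d · √n - z_α
z_β = 0.26 · √81 - 2.326
z_β = 0.26 · 9.000 - 2.326
z_β = 0.014

Power = Φ(z_β) = Φ(0.014) ≈ 0.505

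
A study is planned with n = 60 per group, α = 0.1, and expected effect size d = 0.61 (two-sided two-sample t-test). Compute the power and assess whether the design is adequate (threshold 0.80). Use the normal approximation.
Power ≈ 0.96; the study is adequately powered (power ≥ 0.80)

Power calculation (two-sample t-test, normal approximation):
z_β = d · √(n/2) - z_{α/2}
z_β = 0.61 · √(60/2) - 1.645
z_β = 0.61 · 5.477 - 1.645
z_β = 1.696

Power = Φ(z_β) = Φ(1.696) ≈ 0.955

Effect size d = 0.61 is medium by Cohen's convention (0.2/0.5/0.8).

Threshold: power ≥ 0.80 is conventionally adequate.
Power ≈ 0.96 → the study is adequately powered (power ≥ 0.80).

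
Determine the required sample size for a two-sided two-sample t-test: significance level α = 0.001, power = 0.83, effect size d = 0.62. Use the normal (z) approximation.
n = 94 per group

Sample size formula (two-sample t-test, normal approximation):
n = 2 · ((z_{α/2} + z_β) / d)²

z_{α/2} = 3.291 (for α = 0.001, two-sided)
z_β = 0.954 (for power = 0.83)
d = 0.62

n = 2 · ((3.291 + 0.954) / 0.62)²
n = 2 · (6.847)²
n ≈ 93.76
Round up to the next whole number: n = 94 per group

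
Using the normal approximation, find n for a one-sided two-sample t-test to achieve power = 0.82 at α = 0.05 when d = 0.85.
n = 19 per group

Sample size formula (two-sample t-test, normal approximation):
n = 2 · ((z_α + z_β) / d)²

z_α = 1.645 (for α = 0.05, one-sided)
z_β = 0.915 (for power = 0.82)
d = 0.85

n = 2 · ((1.645 + 0.915) / 0.85)²
n = 2 · (3.012)²
n ≈ 18.14
Round up to the next whole number: n = 19 per group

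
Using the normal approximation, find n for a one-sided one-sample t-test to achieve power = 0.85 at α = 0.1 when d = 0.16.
n = 210

Sample size formula (one-sample t-test, normal approximation):
n = ((z_α + z_β) / d)²

z_α = 1.282 (for α = 0.1, one-sided)
z_β = 1.036 (for power = 0.85)
d = 0.16

n = ((1.282 + 1.036) / 0.16)²
n = (14.488)²
n ≈ 209.90
Round up to the next whole number: n = 210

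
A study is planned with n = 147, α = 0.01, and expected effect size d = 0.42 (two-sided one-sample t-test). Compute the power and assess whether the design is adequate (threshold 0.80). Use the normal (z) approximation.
Power ≈ 0.99; the study is adequately powered (power ≥ 0.80)

Power calculation (one-sample t-test, normal approximation):
z_β = d · √n - z_{α/2}
z_β = 0.42 · √147 - 2.576
z_β = 0.42 · 12.124 - 2.576
z_β = 2.516

Power = Φ(z_β) = Φ(2.516) ≈ 0.994

Effect size d = 0.42 is small by Cohen's convention (0.2/0.5/0.8).

Threshold: power ≥ 0.80 is conventionally adequate.
Power ≈ 0.99 → the study is adequately powered (power ≥ 0.80).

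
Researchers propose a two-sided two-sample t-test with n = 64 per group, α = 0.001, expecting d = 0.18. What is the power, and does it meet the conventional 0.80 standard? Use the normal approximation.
Power ≈ 0.01; the study is underpowered (power < 0.80)

Power calculation (two-sample t-test, normal approximation):
z_β = d · √(n/2) - z_{α/2}
z_β = 0.18 · √(64/2) - 3.291
z_β = 0.18 · 5.657 - 3.291
z_β = -2.272

Power = Φ(z_β) = Φ(-2.272) ≈ 0.012

Effect size d = 0.18 is very small by Cohen's convention (0.2/0.5/0.8).

Threshold: power ≥ 0.80 is conventionally adequate.
Power ≈ 0.01 → the study is underpowered (power < 0.80).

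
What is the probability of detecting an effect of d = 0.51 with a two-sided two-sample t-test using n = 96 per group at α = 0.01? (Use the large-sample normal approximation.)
Power ≈ 0.83

Power calculation (two-sample t-test, normal approximation):
z_β = d · √(n/2) - z_{α/2}
z_β = 0.51 · √(96/2) - 2.576
z_β = 0.51 · 6.928 - 2.576
z_β = 0.958

Power = Φ(z_β) = Φ(0.958) ≈ 0.831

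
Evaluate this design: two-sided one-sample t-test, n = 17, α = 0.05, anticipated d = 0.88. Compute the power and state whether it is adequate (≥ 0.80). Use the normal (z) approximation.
Power ≈ 0.95; the study is adequately powered (power ≥ 0.80)

Power calculation (one-sample t-test, normal approximation):
z_β = d · √n - z_{α/2}
z_β = 0.88 · √17 - 1.960
z_β = 0.88 · 4.123 - 1.960
z_β = 1.668

Power = Φ(z_β) = Φ(1.668) ≈ 0.952

Effect size d = 0.88 is large by Cohen's convention (0.2/0.5/0.8).

Threshold: power ≥ 0.80 is conventionally adequate.
Power ≈ 0.95 → the study is adequately powered (power ≥ 0.80).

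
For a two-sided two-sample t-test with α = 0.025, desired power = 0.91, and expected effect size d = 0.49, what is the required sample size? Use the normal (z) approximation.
n = 107 per group

Sample size formula (two-sample t-test, normal approximation):
n = 2 · ((z_{α/2} + z_β) / d)²

z_{α/2} = 2.241 (for α = 0.025, two-sided)
z_β = 1.341 (for power = 0.91)
d = 0.49

n = 2 · ((2.241 + 1.341) / 0.49)²
n = 2 · (7.310)²
n ≈ 106.87
Round up to the next whole number: n = 107 per group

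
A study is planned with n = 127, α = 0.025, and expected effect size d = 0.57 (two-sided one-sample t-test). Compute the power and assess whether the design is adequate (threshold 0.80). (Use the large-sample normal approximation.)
Power ≈ 1.00; the study is adequately powered (power ≥ 0.80)

Power calculation (one-sample t-test, normal approximation):
z_β = d · √n - z_{α/2}
z_β = 0.57 · √127 - 2.241
z_β = 0.57 · 11.269 - 2.241
z_β = 4.182

Power = Φ(z_β) = Φ(4.182) ≈ 1.000

Effect size d = 0.57 is medium by Cohen's convention (0.2/0.5/0.8).

Threshold: power ≥ 0.80 is conventionally adequate.
Power ≈ 1.00 → the study is adequately powered (power ≥ 0.80).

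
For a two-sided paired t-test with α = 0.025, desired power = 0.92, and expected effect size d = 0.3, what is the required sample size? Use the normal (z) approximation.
n = 148 pairs

Sample size formula (paired t-test, normal approximation):
n = ((z_{α/2} + z_β) / d)²

z_{α/2} = 2.241 (for α = 0.025, two-sided)
z_β = 1.405 (for power = 0.92)
d = 0.3

n = ((2.241 + 1.405) / 0.3)²
n = (12.153)²
n ≈ 147.70
Round up to the next whole number: n = 148 pairs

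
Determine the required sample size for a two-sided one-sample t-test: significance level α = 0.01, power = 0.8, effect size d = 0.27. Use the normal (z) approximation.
n = 161

Sample size formula (one-sample t-test, normal approximation):
n = ((z_{α/2} + z_β) / d)²

z_{α/2} = 2.576 (for α = 0.01, two-sided)
z_β = 0.842 (for power = 0.8)
d = 0.27

n = ((2.576 + 0.842) / 0.27)²
n = (12.659)²
n ≈ 160.25
Round up to the next whole number: n = 161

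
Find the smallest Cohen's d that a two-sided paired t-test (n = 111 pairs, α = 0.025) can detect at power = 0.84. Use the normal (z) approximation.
d ≈ 0.31

Minimum detectable effect (paired t-test, normal approximation):
d = (z_{α/2} + z_β) / √n
d = (2.241 + 0.994) / √111
d = 3.236 / 10.536
d ≈ 0.31

By Cohen's convention (0.2 small / 0.5 medium / 0.8 large): small effect.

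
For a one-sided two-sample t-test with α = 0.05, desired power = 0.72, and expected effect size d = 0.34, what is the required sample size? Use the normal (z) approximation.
n = 86 per group

Sample size formula (two-sample t-test, normal approximation):
n = 2 · ((z_α + z_β) / d)²

z_α = 1.645 (for α = 0.05, one-sided)
z_β = 0.583 (for power = 0.72)
d = 0.34

n = 2 · ((1.645 + 0.583) / 0.34)²
n = 2 · (6.553)²
n ≈ 85.88
Round up to the next whole number: n = 86 per group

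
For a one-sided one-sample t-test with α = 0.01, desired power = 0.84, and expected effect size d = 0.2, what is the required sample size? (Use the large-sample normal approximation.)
n = 276

Sample size formula (one-sample t-test, normal approximation):
n = ((z_α + z_β) / d)²

z_α = 2.326 (for α = 0.01, one-sided)
z_β = 0.994 (for power = 0.84)
d = 0.2

n = ((2.326 + 0.994) / 0.2)²
n = (16.600)²
n ≈ 275.56
Round up to the next whole number: n = 276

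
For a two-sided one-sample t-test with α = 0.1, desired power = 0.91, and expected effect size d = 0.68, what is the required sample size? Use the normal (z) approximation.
n = 20

Sample size formula (one-sample t-test, normal approximation):
n = ((z_{α/2} + z_β) / d)²

z_{α/2} = 1.645 (for α = 0.1, two-sided)
z_β = 1.341 (for power = 0.91)
d = 0.68

n = ((1.645 + 1.341) / 0.68)²
n = (4.391)²
n ≈ 19.28
Round up to the next whole number: n = 20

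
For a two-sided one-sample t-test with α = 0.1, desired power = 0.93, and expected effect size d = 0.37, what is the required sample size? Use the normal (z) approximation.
n = 72

Sample size formula (one-sample t-test, normal approximation):
n = ((z_{α/2} + z_β) / d)²

z_{α/2} = 1.645 (for α = 0.1, two-sided)
z_β = 1.476 (for power = 0.93)
d = 0.37

n = ((1.645 + 1.476) / 0.37)²
n = (8.435)²
n ≈ 71.15
Round up to the next whole number: n = 72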